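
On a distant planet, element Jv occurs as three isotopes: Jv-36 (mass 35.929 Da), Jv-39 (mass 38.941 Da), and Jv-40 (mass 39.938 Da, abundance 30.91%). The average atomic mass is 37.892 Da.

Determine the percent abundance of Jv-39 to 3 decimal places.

24.031%

Let x and y be the fractions of Jv-36 and Jv-39. Then x + y = 1 − 0.3091 = 0.6909 and 35.929x + 38.941y = 37.892 − 0.3091×39.938 = 25.5471642.
Substituting: 35.929x + 38.941(0.6909 − x) = 25.5471642
(35.929 − 38.941)x = -1.3571727  ⇒  x = 0.45059, y = 0.24031
Jv-36: 45.059%, Jv-39: 24.031%.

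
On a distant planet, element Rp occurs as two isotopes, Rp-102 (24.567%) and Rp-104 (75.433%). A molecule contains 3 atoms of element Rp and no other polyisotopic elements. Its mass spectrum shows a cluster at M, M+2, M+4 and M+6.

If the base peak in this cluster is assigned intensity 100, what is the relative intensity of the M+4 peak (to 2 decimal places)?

Binomial terms of (0.24567 + 0.75433)^3: M 0.0148, M+2 0.1366, M+4 0.4194, M+6 0.4292 → M+6 is the base peak.
P(M+6) = C(3,3) × 0.24567^0 × 0.75433^3 = 1 × 1.0000 × 0.42922414 = 0.429224 (base)
P(M+4) = C(3,2) × 0.24567^1 × 0.75433^2 = 3 × 0.24567 × 0.56901375 = 0.419369
Relative intensity = 0.419369 / 0.429224 × 100 = 97.70

97.70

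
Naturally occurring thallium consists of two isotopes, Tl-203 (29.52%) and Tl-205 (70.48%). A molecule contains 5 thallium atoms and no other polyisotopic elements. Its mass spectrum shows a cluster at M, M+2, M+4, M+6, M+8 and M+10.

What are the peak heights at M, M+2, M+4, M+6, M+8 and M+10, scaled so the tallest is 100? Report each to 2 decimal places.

0.62 : 7.35 : 35.09 : 83.77 : 100.00 : 47.75

The 5 Tl atoms are independent, so intensities follow the terms of (0.2952 + 0.7048)^5.
P(M) = 0.2952^5 = 0.002242
P(M+2) = 5 × 0.2952^4 × 0.7048^1 = 0.026761
P(M+4) = 10 × 0.2952^3 × 0.7048^2 = 0.127785
P(M+6) = 10 × 0.2952^2 × 0.7048^3 = 0.305092
P(M+8) = 5 × 0.2952^1 × 0.7048^4 = 0.364208
P(M+10) = 0.7048^5 = 0.173912
The M+8 peak is largest (0.364208); scaling to 100 gives 0.62 : 7.35 : 35.09 : 83.77 : 100.00 : 47.75.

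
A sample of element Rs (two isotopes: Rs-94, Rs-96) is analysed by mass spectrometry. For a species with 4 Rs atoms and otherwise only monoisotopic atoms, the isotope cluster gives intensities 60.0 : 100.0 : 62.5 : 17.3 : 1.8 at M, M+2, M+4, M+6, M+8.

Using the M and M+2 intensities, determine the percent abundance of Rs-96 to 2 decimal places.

29.41%

Let p = fractional abundance of Rs-94. I(M+2)/I(M) = [C(4,1)·p^3·(1−p)] / p^4 = 4·(1−p)/p = 100.0/60.0 = 1.6667
(1−p)/p = 1.6667/4 = 0.4167  ⇒  p = 1/(1 + 0.4167) = 0.7059
Rs-94: 70.59%, Rs-96: 29.41%.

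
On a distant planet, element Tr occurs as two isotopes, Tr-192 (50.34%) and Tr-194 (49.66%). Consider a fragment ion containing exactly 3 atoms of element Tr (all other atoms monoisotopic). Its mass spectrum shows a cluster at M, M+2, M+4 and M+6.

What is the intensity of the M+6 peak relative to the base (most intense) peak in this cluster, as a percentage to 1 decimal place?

Term probabilities: M 0.1276, M+2 0.3775, M+4 0.3724, M+6 0.1225. Base peak = M+2.
P(M+2) = C(3,1) × 0.5034^2 × 0.4966^1 = 3 × 0.25341156 × 0.4966 = 0.377533 (base)
P(M+6) = C(3,3) × 0.5034^0 × 0.4966^3 = 1 × 1.0000 × 0.1224673 = 0.122467
Relative intensity = 0.122467 / 0.377533 × 100 = 32.4

32.4%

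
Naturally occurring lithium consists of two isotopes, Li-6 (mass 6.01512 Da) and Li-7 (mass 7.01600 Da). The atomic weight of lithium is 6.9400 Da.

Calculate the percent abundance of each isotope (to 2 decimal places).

Let x be the fractional abundance of Li-6; then Li-7 has abundance 1 − x.
6.01512·x + 7.01600·(1 − x) = 6.9400
(6.01512 − 7.01600)·x = 6.9400 − 7.01600
x = -0.07600 / -1.00088 = 0.07593 → 7.59% Li-6, 92.41% Li-7.

Li-6: 7.59%, Li-7: 92.41%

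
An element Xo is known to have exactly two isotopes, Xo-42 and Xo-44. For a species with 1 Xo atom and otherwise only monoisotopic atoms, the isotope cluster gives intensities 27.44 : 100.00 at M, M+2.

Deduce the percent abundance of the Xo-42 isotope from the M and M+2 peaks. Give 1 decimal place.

If p is the fraction of Xo that is Xo-42, then I(M+2)/I(M) = [C(1,1)·p^0·(1−p)] / p^1 = 1·(1−p)/p = 100.00/27.44 = 3.6443
(1−p)/p = 3.6443/1 = 3.6443  ⇒  p = 1/(1 + 3.6443) = 0.2153
Xo-42: 21.5%, Xo-44: 78.5%.

21.5%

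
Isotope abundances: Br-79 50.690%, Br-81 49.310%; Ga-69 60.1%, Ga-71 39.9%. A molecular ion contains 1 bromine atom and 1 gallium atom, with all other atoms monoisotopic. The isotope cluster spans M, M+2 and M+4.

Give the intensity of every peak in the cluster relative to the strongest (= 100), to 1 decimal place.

61.1 : 100.0 : 39.5

Bromine pattern (n=1): 0.5069 : 0.4931
Gallium pattern (n=1): 0.6010 : 0.3990
Convolve the two distributions (both contribute in 2-u steps):
  M: 0.5069×0.6010 = 0.304647
  M+2: 0.5069×0.3990 + 0.4931×0.6010 = 0.498606
  M+4: 0.4931×0.3990 = 0.196747
Scale to base peak (0.498606) = 100: 61.1 : 100.0 : 39.5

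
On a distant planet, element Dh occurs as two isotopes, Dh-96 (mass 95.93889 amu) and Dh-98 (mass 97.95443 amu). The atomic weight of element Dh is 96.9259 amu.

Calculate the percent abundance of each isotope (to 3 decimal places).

With x = fraction of Dh-96 (so Dh-98 is 1 − x):
95.93889·x + 97.95443·(1 − x) = 96.9259
(95.93889 − 97.95443)·x = 96.9259 − 97.95443
x = -1.02853 / -2.01554 = 0.51030 → 51.030% Dh-96, 48.970% Dh-98.

Dh-96: 51.030%, Dh-98: 48.970%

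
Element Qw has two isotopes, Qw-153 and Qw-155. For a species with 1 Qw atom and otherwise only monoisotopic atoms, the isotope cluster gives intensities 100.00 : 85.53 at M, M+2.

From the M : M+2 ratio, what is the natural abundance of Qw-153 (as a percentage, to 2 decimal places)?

Let p = fractional abundance of Qw-153. I(M+2)/I(M) = [C(1,1)·p^0·(1−p)] / p^1 = 1·(1−p)/p = 85.53/100.00 = 0.8553
(1−p)/p = 0.8553/1 = 0.8553  ⇒  p = 1/(1 + 0.8553) = 0.5390
Qw-153: 53.90%, Qw-155: 46.10%.

53.90%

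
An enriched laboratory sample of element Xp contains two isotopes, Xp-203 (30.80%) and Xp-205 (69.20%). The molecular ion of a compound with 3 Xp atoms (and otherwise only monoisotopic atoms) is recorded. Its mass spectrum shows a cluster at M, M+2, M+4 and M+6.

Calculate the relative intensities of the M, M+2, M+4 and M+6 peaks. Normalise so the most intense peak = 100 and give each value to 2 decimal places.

6.60 : 44.51 : 100.00 : 74.89

Expanding (0.3080 + 0.6920)^3:
P(M) = 0.3080^3 = 0.029218
P(M+2) = 3 × 0.3080^2 × 0.6920^1 = 0.196938
P(M+4) = 3 × 0.3080^1 × 0.6920^2 = 0.442470
P(M+6) = 0.6920^3 = 0.331374
The M+4 peak is largest (0.442470); scaling to 100 gives 6.60 : 44.51 : 100.00 : 74.89.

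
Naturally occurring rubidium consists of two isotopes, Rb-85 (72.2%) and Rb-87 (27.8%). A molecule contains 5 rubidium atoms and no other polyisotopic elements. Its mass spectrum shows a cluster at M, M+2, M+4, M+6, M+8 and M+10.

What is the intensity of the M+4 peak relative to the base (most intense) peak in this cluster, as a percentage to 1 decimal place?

77.0%

(0.722 + 0.278)^5 gives M 0.1962, M+2 0.3777, M+4 0.2909, M+6 0.1120, M+8 0.0216, M+10 0.0017; the largest is M+2.
P(M+2) = C(5,1) × 0.722^4 × 0.278^1 = 5 × 0.27173701 × 0.2780 = 0.377714 (base)
P(M+4) = C(5,2) × 0.722^3 × 0.278^2 = 10 × 0.37636705 × 0.077284 = 0.290872
Relative intensity = 0.290872 / 0.377714 × 100 = 77.0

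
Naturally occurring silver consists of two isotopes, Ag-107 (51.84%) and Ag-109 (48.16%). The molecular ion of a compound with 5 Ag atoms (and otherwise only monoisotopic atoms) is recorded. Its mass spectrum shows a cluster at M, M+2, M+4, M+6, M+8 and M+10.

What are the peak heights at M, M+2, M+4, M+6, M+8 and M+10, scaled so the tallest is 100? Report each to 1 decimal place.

Expanding (0.5184 + 0.4816)^5:
P(M) = 0.5184^5 = 0.037439
P(M+2) = 5 × 0.5184^4 × 0.4816^1 = 0.173907
P(M+4) = 10 × 0.5184^3 × 0.4816^2 = 0.323123
P(M+6) = 10 × 0.5184^2 × 0.4816^3 = 0.300185
P(M+8) = 5 × 0.5184^1 × 0.4816^4 = 0.139438
P(M+10) = 0.4816^5 = 0.025908
The M+4 peak is largest (0.323123); scaling to 100 gives 11.6 : 53.8 : 100.0 : 92.9 : 43.2 : 8.0.

11.6 : 53.8 : 100.0 : 92.9 : 43.2 : 8.0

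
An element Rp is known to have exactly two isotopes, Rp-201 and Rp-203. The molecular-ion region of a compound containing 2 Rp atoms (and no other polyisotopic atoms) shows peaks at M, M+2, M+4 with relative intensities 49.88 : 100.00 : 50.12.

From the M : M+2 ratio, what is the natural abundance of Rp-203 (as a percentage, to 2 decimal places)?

50.06%

Write p for the Rp-201 fraction. I(M+2)/I(M) = [C(2,1)·p^1·(1−p)] / p^2 = 2·(1−p)/p = 100.00/49.88 = 2.0048
(1−p)/p = 2.0048/2 = 1.0024  ⇒  p = 1/(1 + 1.0024) = 0.4994
Rp-201: 49.94%, Rp-203: 50.06%.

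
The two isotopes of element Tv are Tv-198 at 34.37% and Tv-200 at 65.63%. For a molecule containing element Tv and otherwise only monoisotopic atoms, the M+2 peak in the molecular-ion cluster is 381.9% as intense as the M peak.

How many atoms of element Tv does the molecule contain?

2

The M+2/M ratio from n Tv atoms is n · q/p = n · 0.6563/0.3437.
n = 3.819 × 0.3437/0.6563 = 2.00 ≈ 2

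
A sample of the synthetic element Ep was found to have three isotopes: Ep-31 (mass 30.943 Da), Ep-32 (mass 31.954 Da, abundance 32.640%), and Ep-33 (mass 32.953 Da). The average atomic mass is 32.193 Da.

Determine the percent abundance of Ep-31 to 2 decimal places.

Let x and y be the fractions of Ep-31 and Ep-33. Then x + y = 1 − 0.32640 = 0.67360 and 30.943x + 32.953y = 32.193 − 0.32640×31.954 = 21.7632144.
Substituting: 30.943x + 32.953(0.67360 − x) = 21.7632144
(30.943 − 32.953)x = -0.4339264  ⇒  x = 0.21588, y = 0.45772
Ep-31: 21.59%, Ep-33: 45.77%.

21.59%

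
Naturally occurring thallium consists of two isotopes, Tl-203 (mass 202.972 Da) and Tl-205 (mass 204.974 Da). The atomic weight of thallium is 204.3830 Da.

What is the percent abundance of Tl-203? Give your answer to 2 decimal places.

Let x be the fractional abundance of Tl-203; then Tl-205 has abundance 1 − x.
202.972·x + 204.974·(1 − x) = 204.3830
(202.972 − 204.974)·x = 204.3830 − 204.974
x = -0.5910 / -2.002 = 0.29520 → 29.52% Tl-203, 70.48% Tl-205.

29.52%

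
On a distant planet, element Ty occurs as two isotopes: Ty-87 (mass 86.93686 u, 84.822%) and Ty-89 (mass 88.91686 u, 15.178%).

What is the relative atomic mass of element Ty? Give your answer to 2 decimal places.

87.24 u

Weight each isotope mass by its fractional abundance: 0.84822 × 86.93686 + 0.15178 × 88.91686
= 73.741583 + 13.495801 = 87.237384 u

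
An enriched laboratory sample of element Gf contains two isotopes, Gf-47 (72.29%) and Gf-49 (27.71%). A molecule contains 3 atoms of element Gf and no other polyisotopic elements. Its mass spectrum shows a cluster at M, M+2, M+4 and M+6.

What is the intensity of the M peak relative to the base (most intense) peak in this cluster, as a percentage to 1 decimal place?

Binomial terms of (0.7229 + 0.2771)^3: M 0.3778, M+2 0.4344, M+4 0.1665, M+6 0.0213 → M+2 is the base peak.
P(M+2) = C(3,1) × 0.7229^2 × 0.2771^1 = 3 × 0.52258441 × 0.2771 = 0.434424 (base)
P(M) = C(3,0) × 0.7229^3 × 0.2771^0 = 1 × 0.37777627 × 1.0000 = 0.377776
Relative intensity = 0.377776 / 0.434424 × 100 = 87.0

87.0%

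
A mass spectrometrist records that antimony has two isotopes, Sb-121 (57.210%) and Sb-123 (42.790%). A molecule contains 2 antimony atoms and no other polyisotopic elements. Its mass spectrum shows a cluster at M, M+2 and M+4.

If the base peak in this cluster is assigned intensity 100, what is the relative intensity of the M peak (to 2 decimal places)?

66.85

(0.57210 + 0.42790)^2 gives M 0.3273, M+2 0.4896, M+4 0.1831; the largest is M+2.
P(M+2) = C(2,1) × 0.57210^1 × 0.42790^1 = 2 × 0.5721 × 0.4279 = 0.489603 (base)
P(M) = C(2,0) × 0.57210^2 × 0.42790^0 = 1 × 0.32729841 × 1.0000 = 0.327298
Relative intensity = 0.327298 / 0.489603 × 100 = 66.85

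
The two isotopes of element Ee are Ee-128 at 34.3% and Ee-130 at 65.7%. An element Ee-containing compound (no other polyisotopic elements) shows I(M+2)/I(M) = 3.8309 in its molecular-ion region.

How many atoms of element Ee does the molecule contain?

For n independent Ee atoms, I(M+2)/I(M) = n · (abundance Ee-130) / (abundance Ee-128) = n · 0.657/0.343.
n = 3.8309 × 0.343/0.657 = 2.00 ≈ 2

2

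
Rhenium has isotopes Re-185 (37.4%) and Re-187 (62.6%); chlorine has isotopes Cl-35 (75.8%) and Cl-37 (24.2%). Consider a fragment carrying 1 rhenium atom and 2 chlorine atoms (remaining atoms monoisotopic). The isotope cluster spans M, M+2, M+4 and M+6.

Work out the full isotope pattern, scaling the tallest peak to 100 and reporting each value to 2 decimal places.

Rhenium pattern (n=1): 0.3740 : 0.6260
Chlorine pattern (n=2): 0.574564 : 0.366872 : 0.058564
Convolve the two distributions (both contribute in 2-u steps):
  M: 0.3740×0.574564 = 0.214887
  M+2: 0.3740×0.366872 + 0.6260×0.574564 = 0.496887
  M+4: 0.3740×0.058564 + 0.6260×0.366872 = 0.251565
  M+6: 0.6260×0.058564 = 0.036661
Scale to base peak (0.496887) = 100: 43.25 : 100.00 : 50.63 : 7.38

43.25 : 100.00 : 50.63 : 7.38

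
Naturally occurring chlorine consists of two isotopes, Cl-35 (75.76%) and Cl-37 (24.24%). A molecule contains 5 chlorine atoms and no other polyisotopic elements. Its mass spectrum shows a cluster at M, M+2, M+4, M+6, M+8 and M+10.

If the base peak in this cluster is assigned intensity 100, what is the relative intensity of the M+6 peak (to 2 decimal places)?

(0.7576 + 0.2424)^5 gives M 0.2496, M+2 0.3993, M+4 0.2555, M+6 0.0817, M+8 0.0131, M+10 0.0008; the largest is M+2.
P(M+2) = C(5,1) × 0.7576^4 × 0.2424^1 = 5 × 0.32942751 × 0.2424 = 0.399266 (base)
P(M+6) = C(5,3) × 0.7576^2 × 0.2424^3 = 10 × 0.57395776 × 0.01424288 = 0.081748
Relative intensity = 0.081748 / 0.399266 × 100 = 20.47

20.47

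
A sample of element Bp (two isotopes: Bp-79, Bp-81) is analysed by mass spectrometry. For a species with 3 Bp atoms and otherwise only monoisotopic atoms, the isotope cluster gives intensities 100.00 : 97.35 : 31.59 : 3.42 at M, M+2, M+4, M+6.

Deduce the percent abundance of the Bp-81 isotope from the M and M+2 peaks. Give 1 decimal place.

24.5%

Let p = fractional abundance of Bp-79. I(M+2)/I(M) = [C(3,1)·p^2·(1−p)] / p^3 = 3·(1−p)/p = 97.35/100.00 = 0.9735
(1−p)/p = 0.9735/3 = 0.3245  ⇒  p = 1/(1 + 0.3245) = 0.7550
Bp-79: 75.5%, Bp-81: 24.5%.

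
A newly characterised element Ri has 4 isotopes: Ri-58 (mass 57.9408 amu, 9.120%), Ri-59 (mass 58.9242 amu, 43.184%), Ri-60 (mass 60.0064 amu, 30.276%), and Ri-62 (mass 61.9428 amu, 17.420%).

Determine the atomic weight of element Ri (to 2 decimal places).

Average mass = Σ (abundance × isotope mass) = 0.09120 × 57.9408 + 0.43184 × 58.9242 + 0.30276 × 60.0064 + 0.17420 × 61.9428
= 5.28420 + 25.44583 + 18.16754 + 10.79044 = 59.68801 amu

59.69 amu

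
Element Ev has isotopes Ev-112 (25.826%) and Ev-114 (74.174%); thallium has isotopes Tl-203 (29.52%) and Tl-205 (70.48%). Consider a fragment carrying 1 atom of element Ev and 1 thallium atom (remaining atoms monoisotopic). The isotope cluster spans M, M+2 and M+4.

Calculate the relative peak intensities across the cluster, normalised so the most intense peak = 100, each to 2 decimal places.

14.58 : 76.70 : 100.00

Element Ev pattern (n=1): 0.25826 : 0.74174
Thallium pattern (n=1): 0.2952 : 0.7048
Convolve the two distributions (both contribute in 2-u steps):
  M: 0.25826×0.2952 = 0.076238
  M+2: 0.25826×0.7048 + 0.74174×0.2952 = 0.400983
  M+4: 0.74174×0.7048 = 0.522778
Scale to base peak (0.522778) = 100: 14.58 : 76.70 : 100.00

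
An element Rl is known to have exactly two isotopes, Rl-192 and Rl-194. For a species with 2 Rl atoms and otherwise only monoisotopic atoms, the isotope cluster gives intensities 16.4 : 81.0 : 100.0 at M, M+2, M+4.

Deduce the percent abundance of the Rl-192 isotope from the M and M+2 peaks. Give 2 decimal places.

28.82%

Let p = fractional abundance of Rl-192. I(M+2)/I(M) = [C(2,1)·p^1·(1−p)] / p^2 = 2·(1−p)/p = 81.0/16.4 = 4.9390
(1−p)/p = 4.9390/2 = 2.4695  ⇒  p = 1/(1 + 2.4695) = 0.2882
Rl-192: 28.82%, Rl-194: 71.18%.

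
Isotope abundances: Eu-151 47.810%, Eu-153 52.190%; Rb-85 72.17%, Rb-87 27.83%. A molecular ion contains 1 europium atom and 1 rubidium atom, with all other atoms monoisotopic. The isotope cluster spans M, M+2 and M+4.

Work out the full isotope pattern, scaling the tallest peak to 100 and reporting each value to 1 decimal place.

Europium pattern (n=1): 0.4781 : 0.5219
Rubidium pattern (n=1): 0.7217 : 0.2783
Convolve the two distributions (both contribute in 2-u steps):
  M: 0.4781×0.7217 = 0.345045
  M+2: 0.4781×0.2783 + 0.5219×0.7217 = 0.509710
  M+4: 0.5219×0.2783 = 0.145245
Scale to base peak (0.509710) = 100: 67.7 : 100.0 : 28.5

67.7 : 100.0 : 28.5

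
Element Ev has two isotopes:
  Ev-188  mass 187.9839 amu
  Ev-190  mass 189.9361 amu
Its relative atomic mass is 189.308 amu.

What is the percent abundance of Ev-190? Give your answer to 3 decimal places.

67.826%

Let x be the fractional abundance of Ev-188; then Ev-190 has abundance 1 − x.
187.9839·x + 189.9361·(1 − x) = 189.308
(187.9839 − 189.9361)·x = 189.308 − 189.9361
x = -0.6281 / -1.9522 = 0.32174 → 32.174% Ev-188, 67.826% Ev-190.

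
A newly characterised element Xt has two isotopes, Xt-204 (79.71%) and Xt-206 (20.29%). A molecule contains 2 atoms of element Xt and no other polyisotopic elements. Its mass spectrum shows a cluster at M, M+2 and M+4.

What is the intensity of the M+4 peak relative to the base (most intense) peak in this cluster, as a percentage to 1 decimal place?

Binomial terms of (0.7971 + 0.2029)^2: M 0.6354, M+2 0.3235, M+4 0.0412 → M is the base peak.
P(M) = C(2,0) × 0.7971^2 × 0.2029^0 = 1 × 0.63536841 × 1.0000 = 0.635368 (base)
P(M+4) = C(2,2) × 0.7971^0 × 0.2029^2 = 1 × 1.0000 × 0.04116841 = 0.041168
Relative intensity = 0.041168 / 0.635368 × 100 = 6.5

6.5%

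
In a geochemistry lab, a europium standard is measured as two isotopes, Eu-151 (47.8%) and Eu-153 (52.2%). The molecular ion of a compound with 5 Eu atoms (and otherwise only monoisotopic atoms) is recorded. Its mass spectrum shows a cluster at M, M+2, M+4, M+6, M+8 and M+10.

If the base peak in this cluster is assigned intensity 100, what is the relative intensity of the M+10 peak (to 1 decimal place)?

11.9

Term probabilities: M 0.0250, M+2 0.1363, M+4 0.2976, M+6 0.3250, M+8 0.1775, M+10 0.0388. Base peak = M+6.
P(M+6) = C(5,3) × 0.478^2 × 0.522^3 = 10 × 0.228484 × 0.14223665 = 0.324988 (base)
P(M+10) = C(5,5) × 0.478^0 × 0.522^5 = 1 × 1.0000 × 0.03875721 = 0.038757
Relative intensity = 0.038757 / 0.324988 × 100 = 11.9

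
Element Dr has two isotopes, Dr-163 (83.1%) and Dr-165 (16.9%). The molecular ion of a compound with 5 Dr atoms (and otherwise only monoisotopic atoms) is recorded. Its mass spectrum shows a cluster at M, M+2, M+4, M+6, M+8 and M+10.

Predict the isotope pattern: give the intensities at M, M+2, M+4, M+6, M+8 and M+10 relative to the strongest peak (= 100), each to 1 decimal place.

The 5 Dr atoms are independent, so intensities follow the terms of (0.831 + 0.169)^5.
P(M) = 0.831^5 = 0.396283
P(M+2) = 5 × 0.831^4 × 0.169^1 = 0.402959
P(M+4) = 10 × 0.831^3 × 0.169^2 = 0.163899
P(M+6) = 10 × 0.831^2 × 0.169^3 = 0.033332
P(M+8) = 5 × 0.831^1 × 0.169^4 = 0.003389
P(M+10) = 0.169^5 = 0.000138
The M+2 peak is largest (0.402959); scaling to 100 gives 98.3 : 100.0 : 40.7 : 8.3 : 0.8 : 0.0.

98.3 : 100.0 : 40.7 : 8.3 : 0.8 : 0.0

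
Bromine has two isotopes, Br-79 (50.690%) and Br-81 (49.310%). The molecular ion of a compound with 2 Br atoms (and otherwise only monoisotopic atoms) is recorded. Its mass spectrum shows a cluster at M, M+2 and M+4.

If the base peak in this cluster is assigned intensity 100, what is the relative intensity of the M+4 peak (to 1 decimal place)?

48.6

Term probabilities: M 0.2569, M+2 0.4999, M+4 0.2431. Base peak = M+2.
P(M+2) = C(2,1) × 0.50690^1 × 0.49310^1 = 2 × 0.5069 × 0.4931 = 0.499905 (base)
P(M+4) = C(2,2) × 0.50690^0 × 0.49310^2 = 1 × 1.0000 × 0.24314761 = 0.243148
Relative intensity = 0.243148 / 0.499905 × 100 = 48.6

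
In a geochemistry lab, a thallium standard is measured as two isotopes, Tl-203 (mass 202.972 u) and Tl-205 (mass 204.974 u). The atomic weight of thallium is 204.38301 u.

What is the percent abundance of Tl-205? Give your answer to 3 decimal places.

70.480%

With x = fraction of Tl-203 (so Tl-205 is 1 − x):
202.972·x + 204.974·(1 − x) = 204.38301
(202.972 − 204.974)·x = 204.38301 − 204.974
x = -0.59099 / -2.002 = 0.29520 → 29.520% Tl-203, 70.480% Tl-205.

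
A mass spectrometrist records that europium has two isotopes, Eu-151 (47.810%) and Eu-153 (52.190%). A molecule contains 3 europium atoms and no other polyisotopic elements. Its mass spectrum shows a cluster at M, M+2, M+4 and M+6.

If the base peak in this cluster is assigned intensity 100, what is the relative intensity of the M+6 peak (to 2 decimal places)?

(0.47810 + 0.52190)^3 gives M 0.1093, M+2 0.3579, M+4 0.3907, M+6 0.1422; the largest is M+4.
P(M+4) = C(3,2) × 0.47810^1 × 0.52190^2 = 3 × 0.4781 × 0.27237961 = 0.390674 (base)
P(M+6) = C(3,3) × 0.47810^0 × 0.52190^3 = 1 × 1.0000 × 0.14215492 = 0.142155
Relative intensity = 0.142155 / 0.390674 × 100 = 36.39

36.39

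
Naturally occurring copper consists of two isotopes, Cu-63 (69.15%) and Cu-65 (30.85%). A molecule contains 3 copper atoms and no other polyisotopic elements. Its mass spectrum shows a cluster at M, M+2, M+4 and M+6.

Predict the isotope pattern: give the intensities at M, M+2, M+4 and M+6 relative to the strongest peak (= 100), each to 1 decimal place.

Expanding (0.6915 + 0.3085)^3:
P(M) = 0.6915^3 = 0.330656
P(M+2) = 3 × 0.6915^2 × 0.3085^1 = 0.442548
P(M+4) = 3 × 0.6915^1 × 0.3085^2 = 0.197435
P(M+6) = 0.3085^3 = 0.029361
The M+2 peak is largest (0.442548); scaling to 100 gives 74.7 : 100.0 : 44.6 : 6.6.

74.7 : 100.0 : 44.6 : 6.6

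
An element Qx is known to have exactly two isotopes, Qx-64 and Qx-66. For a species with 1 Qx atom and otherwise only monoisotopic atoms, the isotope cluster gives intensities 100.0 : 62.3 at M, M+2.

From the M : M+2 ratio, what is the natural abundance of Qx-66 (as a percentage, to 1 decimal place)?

If p is the fraction of Qx that is Qx-64, then I(M+2)/I(M) = [C(1,1)·p^0·(1−p)] / p^1 = 1·(1−p)/p = 62.3/100.0 = 0.6230
(1−p)/p = 0.6230/1 = 0.6230  ⇒  p = 1/(1 + 0.6230) = 0.6161
Qx-64: 61.6%, Qx-66: 38.4%.

38.4%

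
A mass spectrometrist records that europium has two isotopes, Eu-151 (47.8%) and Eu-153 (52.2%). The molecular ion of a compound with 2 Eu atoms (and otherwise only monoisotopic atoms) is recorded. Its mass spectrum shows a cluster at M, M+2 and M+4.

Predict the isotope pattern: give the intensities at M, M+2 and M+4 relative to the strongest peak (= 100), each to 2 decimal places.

45.79 : 100.00 : 54.60

Each Eu atom is independently Eu-151 (p = 0.478) or Eu-153 (q = 0.522); the cluster is the binomial expansion (p + q)^2.
P(M) = 0.478^2 = 0.228484
P(M+2) = 2 × 0.478^1 × 0.522^1 = 0.499032
P(M+4) = 0.522^2 = 0.272484
The M+2 peak is largest (0.499032); scaling to 100 gives 45.79 : 100.00 : 54.60.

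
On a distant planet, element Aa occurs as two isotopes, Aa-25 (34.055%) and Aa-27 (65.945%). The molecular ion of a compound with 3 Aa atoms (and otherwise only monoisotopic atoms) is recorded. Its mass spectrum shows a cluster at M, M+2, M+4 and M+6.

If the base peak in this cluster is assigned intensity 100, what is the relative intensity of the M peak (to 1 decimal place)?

8.9

Term probabilities: M 0.0395, M+2 0.2294, M+4 0.4443, M+6 0.2868. Base peak = M+4.
P(M+4) = C(3,2) × 0.34055^1 × 0.65945^2 = 3 × 0.34055 × 0.4348743 = 0.444289 (base)
P(M) = C(3,0) × 0.34055^3 × 0.65945^0 = 1 × 0.03949505 × 1.0000 = 0.039495
Relative intensity = 0.039495 / 0.444289 × 100 = 8.9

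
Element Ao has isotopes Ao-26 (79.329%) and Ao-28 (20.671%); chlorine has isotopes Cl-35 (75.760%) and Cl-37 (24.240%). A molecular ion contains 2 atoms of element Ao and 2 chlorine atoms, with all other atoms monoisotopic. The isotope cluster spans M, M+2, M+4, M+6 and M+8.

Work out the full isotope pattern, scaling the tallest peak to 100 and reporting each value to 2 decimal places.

Element Ao pattern (n=2): 0.62930902 : 0.32796195 : 0.04272902
Chlorine pattern (n=2): 0.57395776 : 0.36728448 : 0.05875776
Convolve the two distributions (both contribute in 2-u steps):
  M: 0.62930902×0.57395776 = 0.361197
  M+2: 0.62930902×0.36728448 + 0.32796195×0.57395776 = 0.419372
  M+4: 0.62930902×0.05875776 + 0.32796195×0.36728448 + 0.04272902×0.57395776 = 0.181957
  M+6: 0.32796195×0.05875776 + 0.04272902×0.36728448 = 0.034964
  M+8: 0.04272902×0.05875776 = 0.002511
Scale to base peak (0.419372) = 100: 86.13 : 100.00 : 43.39 : 8.34 : 0.60

86.13 : 100.00 : 43.39 : 8.34 : 0.60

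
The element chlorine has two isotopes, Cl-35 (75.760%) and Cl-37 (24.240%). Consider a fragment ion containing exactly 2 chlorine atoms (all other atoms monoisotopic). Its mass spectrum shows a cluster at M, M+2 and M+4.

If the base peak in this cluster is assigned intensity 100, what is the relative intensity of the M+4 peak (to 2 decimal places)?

Term probabilities: M 0.5740, M+2 0.3673, M+4 0.0588. Base peak = M.
P(M) = C(2,0) × 0.75760^2 × 0.24240^0 = 1 × 0.57395776 × 1.0000 = 0.573958 (base)
P(M+4) = C(2,2) × 0.75760^0 × 0.24240^2 = 1 × 1.0000 × 0.05875776 = 0.058758
Relative intensity = 0.058758 / 0.573958 × 100 = 10.24

10.24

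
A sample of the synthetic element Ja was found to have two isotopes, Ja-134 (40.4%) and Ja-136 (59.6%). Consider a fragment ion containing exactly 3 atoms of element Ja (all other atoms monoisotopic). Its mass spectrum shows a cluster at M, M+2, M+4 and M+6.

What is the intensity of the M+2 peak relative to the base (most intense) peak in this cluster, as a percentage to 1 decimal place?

(0.404 + 0.596)^3 gives M 0.0659, M+2 0.2918, M+4 0.4305, M+6 0.2117; the largest is M+4.
P(M+4) = C(3,2) × 0.404^1 × 0.596^2 = 3 × 0.4040 × 0.355216 = 0.430522 (base)
P(M+2) = C(3,1) × 0.404^2 × 0.596^1 = 3 × 0.163216 × 0.5960 = 0.291830
Relative intensity = 0.291830 / 0.430522 × 100 = 67.8

67.8%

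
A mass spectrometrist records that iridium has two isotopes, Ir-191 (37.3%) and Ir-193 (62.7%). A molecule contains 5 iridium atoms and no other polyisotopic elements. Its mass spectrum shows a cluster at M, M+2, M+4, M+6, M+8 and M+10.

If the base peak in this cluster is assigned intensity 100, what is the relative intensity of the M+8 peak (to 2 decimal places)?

84.05

Term probabilities: M 0.0072, M+2 0.0607, M+4 0.2040, M+6 0.3429, M+8 0.2882, M+10 0.0969. Base peak = M+6.
P(M+6) = C(5,3) × 0.373^2 × 0.627^3 = 10 × 0.139129 × 0.24649188 = 0.342942 (base)
P(M+8) = C(5,4) × 0.373^1 × 0.627^4 = 5 × 0.3730 × 0.15455041 = 0.288237
Relative intensity = 0.288237 / 0.342942 × 100 = 84.05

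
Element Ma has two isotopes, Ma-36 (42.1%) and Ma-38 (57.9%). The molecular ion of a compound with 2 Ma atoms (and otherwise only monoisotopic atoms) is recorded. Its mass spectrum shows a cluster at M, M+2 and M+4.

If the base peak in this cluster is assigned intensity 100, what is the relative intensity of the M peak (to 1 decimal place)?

Binomial terms of (0.421 + 0.579)^2: M 0.1772, M+2 0.4875, M+4 0.3352 → M+2 is the base peak.
P(M+2) = C(2,1) × 0.421^1 × 0.579^1 = 2 × 0.4210 × 0.5790 = 0.487518 (base)
P(M) = C(2,0) × 0.421^2 × 0.579^0 = 1 × 0.177241 × 1.0000 = 0.177241
Relative intensity = 0.177241 / 0.487518 × 100 = 36.4

36.4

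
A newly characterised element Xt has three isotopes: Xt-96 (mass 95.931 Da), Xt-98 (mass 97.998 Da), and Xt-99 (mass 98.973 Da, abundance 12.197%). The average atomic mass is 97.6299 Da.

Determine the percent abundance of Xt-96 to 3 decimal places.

Let x and y be the fractions of Xt-96 and Xt-98. Then x + y = 1 − 0.12197 = 0.87803 and 95.931x + 97.998y = 97.6299 − 0.12197×98.973 = 85.55816319.
Substituting: 95.931x + 97.998(0.87803 − x) = 85.55816319
(95.931 − 97.998)x = -0.48702075  ⇒  x = 0.23562, y = 0.64241
Xt-96: 23.562%, Xt-98: 64.241%.

23.562%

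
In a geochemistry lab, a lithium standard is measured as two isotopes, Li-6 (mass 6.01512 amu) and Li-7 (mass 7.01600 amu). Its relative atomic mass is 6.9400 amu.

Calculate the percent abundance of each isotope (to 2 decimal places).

Li-6: 7.59%, Li-7: 92.41%

Let x be the fractional abundance of Li-6; then Li-7 has abundance 1 − x.
6.01512·x + 7.01600·(1 − x) = 6.9400
(6.01512 − 7.01600)·x = 6.9400 − 7.01600
x = -0.07600 / -1.00088 = 0.07593 → 7.59% Li-6, 92.41% Li-7.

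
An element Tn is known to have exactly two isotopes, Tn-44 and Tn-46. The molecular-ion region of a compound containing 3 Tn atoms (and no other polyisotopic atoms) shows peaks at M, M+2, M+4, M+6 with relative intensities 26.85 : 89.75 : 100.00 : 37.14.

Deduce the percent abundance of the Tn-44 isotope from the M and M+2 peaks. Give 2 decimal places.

47.30%

Write p for the Tn-44 fraction. I(M+2)/I(M) = [C(3,1)·p^2·(1−p)] / p^3 = 3·(1−p)/p = 89.75/26.85 = 3.3426
(1−p)/p = 3.3426/3 = 1.1142  ⇒  p = 1/(1 + 1.1142) = 0.4730
Tn-44: 47.30%, Tn-46: 52.70%.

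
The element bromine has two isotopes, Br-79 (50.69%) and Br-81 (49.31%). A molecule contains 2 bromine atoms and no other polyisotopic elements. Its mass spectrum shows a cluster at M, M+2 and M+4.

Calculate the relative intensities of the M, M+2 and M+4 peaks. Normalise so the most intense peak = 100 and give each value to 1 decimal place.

The 2 Br atoms are independent, so intensities follow the terms of (0.5069 + 0.4931)^2.
P(M) = 0.5069^2 = 0.256948
P(M+2) = 2 × 0.5069^1 × 0.4931^1 = 0.499905
P(M+4) = 0.4931^2 = 0.243148
The M+2 peak is largest (0.499905); scaling to 100 gives 51.4 : 100.0 : 48.6.

51.4 : 100.0 : 48.6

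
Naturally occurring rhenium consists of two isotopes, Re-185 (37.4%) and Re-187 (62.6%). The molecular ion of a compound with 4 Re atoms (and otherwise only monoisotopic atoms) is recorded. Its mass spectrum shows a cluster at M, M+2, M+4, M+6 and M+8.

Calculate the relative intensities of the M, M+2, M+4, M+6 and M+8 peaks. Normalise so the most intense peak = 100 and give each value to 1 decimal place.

The 4 Re atoms are independent, so intensities follow the terms of (0.374 + 0.626)^4.
P(M) = 0.374^4 = 0.019565
P(M+2) = 4 × 0.374^3 × 0.626^1 = 0.130993
P(M+4) = 6 × 0.374^2 × 0.626^2 = 0.328884
P(M+6) = 4 × 0.374^1 × 0.626^3 = 0.366990
P(M+8) = 0.626^4 = 0.153567
The M+6 peak is largest (0.366990); scaling to 100 gives 5.3 : 35.7 : 89.6 : 100.0 : 41.8.

5.3 : 35.7 : 89.6 : 100.0 : 41.8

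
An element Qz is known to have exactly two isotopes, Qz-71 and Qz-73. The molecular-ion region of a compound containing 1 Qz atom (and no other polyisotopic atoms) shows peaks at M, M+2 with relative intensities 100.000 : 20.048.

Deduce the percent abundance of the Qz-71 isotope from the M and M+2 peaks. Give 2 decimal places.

If p is the fraction of Qz that is Qz-71, then I(M+2)/I(M) = [C(1,1)·p^0·(1−p)] / p^1 = 1·(1−p)/p = 20.048/100.000 = 0.2005
(1−p)/p = 0.2005/1 = 0.2005  ⇒  p = 1/(1 + 0.2005) = 0.8330
Qz-71: 83.30%, Qz-73: 16.70%.

83.30%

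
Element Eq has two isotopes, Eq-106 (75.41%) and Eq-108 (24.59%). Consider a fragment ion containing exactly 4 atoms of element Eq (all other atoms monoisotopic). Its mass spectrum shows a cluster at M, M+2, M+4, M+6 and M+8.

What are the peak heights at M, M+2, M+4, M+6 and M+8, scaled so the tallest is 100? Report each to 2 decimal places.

76.67 : 100.00 : 48.91 : 10.63 : 0.87

Expanding (0.7541 + 0.2459)^4:
P(M) = 0.7541^4 = 0.323382
P(M+2) = 4 × 0.7541^3 × 0.2459^1 = 0.421799
P(M+4) = 6 × 0.7541^2 × 0.2459^2 = 0.206313
P(M+6) = 4 × 0.7541^1 × 0.2459^3 = 0.044850
P(M+8) = 0.2459^4 = 0.003656
The M+2 peak is largest (0.421799); scaling to 100 gives 76.67 : 100.00 : 48.91 : 10.63 : 0.87.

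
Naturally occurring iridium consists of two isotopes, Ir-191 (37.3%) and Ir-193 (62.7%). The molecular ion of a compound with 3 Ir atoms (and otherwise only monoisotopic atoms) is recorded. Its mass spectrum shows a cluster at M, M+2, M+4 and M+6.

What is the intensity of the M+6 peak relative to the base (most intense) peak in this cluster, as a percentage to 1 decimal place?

Binomial terms of (0.373 + 0.627)^3: M 0.0519, M+2 0.2617, M+4 0.4399, M+6 0.2465 → M+4 is the base peak.
P(M+4) = C(3,2) × 0.373^1 × 0.627^2 = 3 × 0.3730 × 0.393129 = 0.439911 (base)
P(M+6) = C(3,3) × 0.373^0 × 0.627^3 = 1 × 1.0000 × 0.24649188 = 0.246492
Relative intensity = 0.246492 / 0.439911 × 100 = 56.0

56.0%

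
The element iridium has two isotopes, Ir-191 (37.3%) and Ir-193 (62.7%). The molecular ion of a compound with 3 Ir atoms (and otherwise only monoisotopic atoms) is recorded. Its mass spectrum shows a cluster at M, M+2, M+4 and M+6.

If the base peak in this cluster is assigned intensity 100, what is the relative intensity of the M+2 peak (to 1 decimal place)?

59.5

(0.373 + 0.627)^3 gives M 0.0519, M+2 0.2617, M+4 0.4399, M+6 0.2465; the largest is M+4.
P(M+4) = C(3,2) × 0.373^1 × 0.627^2 = 3 × 0.3730 × 0.393129 = 0.439911 (base)
P(M+2) = C(3,1) × 0.373^2 × 0.627^1 = 3 × 0.139129 × 0.6270 = 0.261702
Relative intensity = 0.261702 / 0.439911 × 100 = 59.5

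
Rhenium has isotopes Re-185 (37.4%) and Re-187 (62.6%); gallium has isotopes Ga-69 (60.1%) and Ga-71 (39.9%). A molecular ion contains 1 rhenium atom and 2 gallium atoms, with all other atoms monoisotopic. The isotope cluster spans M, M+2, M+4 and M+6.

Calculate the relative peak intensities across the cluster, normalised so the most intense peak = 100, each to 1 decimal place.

33.3 : 100.0 : 88.7 : 24.6

Rhenium pattern (n=1): 0.3740 : 0.6260
Gallium pattern (n=2): 0.361201 : 0.479598 : 0.159201
Convolve the two distributions (both contribute in 2-u steps):
  M: 0.3740×0.361201 = 0.135089
  M+2: 0.3740×0.479598 + 0.6260×0.361201 = 0.405481
  M+4: 0.3740×0.159201 + 0.6260×0.479598 = 0.359770
  M+6: 0.6260×0.159201 = 0.099660
Scale to base peak (0.405481) = 100: 33.3 : 100.0 : 88.7 : 24.6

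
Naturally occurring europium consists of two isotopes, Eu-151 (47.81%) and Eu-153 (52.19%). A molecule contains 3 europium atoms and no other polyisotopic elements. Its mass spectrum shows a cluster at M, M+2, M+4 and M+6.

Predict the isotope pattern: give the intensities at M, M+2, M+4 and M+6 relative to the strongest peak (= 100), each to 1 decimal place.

Expanding (0.4781 + 0.5219)^3:
P(M) = 0.4781^3 = 0.109284
P(M+2) = 3 × 0.4781^2 × 0.5219^1 = 0.357887
P(M+4) = 3 × 0.4781^1 × 0.5219^2 = 0.390674
P(M+6) = 0.5219^3 = 0.142155
The M+4 peak is largest (0.390674); scaling to 100 gives 28.0 : 91.6 : 100.0 : 36.4.

28.0 : 91.6 : 100.0 : 36.4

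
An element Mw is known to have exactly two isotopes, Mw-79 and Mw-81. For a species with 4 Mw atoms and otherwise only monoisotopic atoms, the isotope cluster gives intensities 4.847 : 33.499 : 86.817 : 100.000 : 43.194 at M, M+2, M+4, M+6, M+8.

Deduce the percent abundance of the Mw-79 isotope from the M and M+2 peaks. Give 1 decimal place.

36.7%

Let p = fractional abundance of Mw-79. I(M+2)/I(M) = [C(4,1)·p^3·(1−p)] / p^4 = 4·(1−p)/p = 33.499/4.847 = 6.9113
(1−p)/p = 6.9113/4 = 1.7278  ⇒  p = 1/(1 + 1.7278) = 0.3666
Mw-79: 36.7%, Mw-81: 63.3%.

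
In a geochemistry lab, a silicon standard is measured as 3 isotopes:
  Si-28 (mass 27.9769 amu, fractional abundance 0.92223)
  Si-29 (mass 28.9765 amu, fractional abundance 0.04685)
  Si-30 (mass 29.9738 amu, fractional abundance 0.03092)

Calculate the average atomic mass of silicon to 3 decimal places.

28.085 amu

Average mass = Σ (abundance × isotope mass) = 0.92223 × 27.9769 + 0.04685 × 28.9765 + 0.03092 × 29.9738
= 25.80114 + 1.35755 + 0.92679 = 28.08548 amu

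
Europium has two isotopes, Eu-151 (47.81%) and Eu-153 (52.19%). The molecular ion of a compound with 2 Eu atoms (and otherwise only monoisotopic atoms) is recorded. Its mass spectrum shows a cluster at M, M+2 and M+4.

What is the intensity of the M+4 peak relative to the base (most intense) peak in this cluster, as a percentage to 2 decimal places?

54.58%

Binomial terms of (0.4781 + 0.5219)^2: M 0.2286, M+2 0.4990, M+4 0.2724 → M+2 is the base peak.
P(M+2) = C(2,1) × 0.4781^1 × 0.5219^1 = 2 × 0.4781 × 0.5219 = 0.499041 (base)
P(M+4) = C(2,2) × 0.4781^0 × 0.5219^2 = 1 × 1.0000 × 0.27237961 = 0.272380
Relative intensity = 0.272380 / 0.499041 × 100 = 54.58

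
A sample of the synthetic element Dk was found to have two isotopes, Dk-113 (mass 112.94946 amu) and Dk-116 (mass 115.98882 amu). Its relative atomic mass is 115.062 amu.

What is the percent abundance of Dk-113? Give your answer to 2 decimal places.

Writing the weighted mean with unknown fraction x of Dk-113:
112.94946·x + 115.98882·(1 − x) = 115.062
(112.94946 − 115.98882)·x = 115.062 − 115.98882
x = -0.92682 / -3.03936 = 0.30494 → 30.49% Dk-113, 69.51% Dk-116.

30.49%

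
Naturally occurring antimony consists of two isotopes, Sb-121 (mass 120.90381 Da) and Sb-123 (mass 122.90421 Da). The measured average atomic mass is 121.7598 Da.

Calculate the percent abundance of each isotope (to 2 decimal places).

Sb-121: 57.21%, Sb-123: 42.79%

With x = fraction of Sb-121 (so Sb-123 is 1 − x):
120.90381·x + 122.90421·(1 − x) = 121.7598
(120.90381 − 122.90421)·x = 121.7598 − 122.90421
x = -1.14441 / -2.00040 = 0.57209 → 57.21% Sb-121, 42.79% Sb-123.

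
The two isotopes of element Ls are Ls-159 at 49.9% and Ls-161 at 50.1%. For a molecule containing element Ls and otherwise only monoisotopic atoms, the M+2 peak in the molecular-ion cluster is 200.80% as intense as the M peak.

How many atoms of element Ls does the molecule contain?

With n Ls atoms, P(M+2)/P(M) = C(n,1)·p^(n−1)q / p^n = n·q/p = n · 0.501/0.499.
n = 2.0080 × 0.499/0.501 = 2.00 ≈ 2

2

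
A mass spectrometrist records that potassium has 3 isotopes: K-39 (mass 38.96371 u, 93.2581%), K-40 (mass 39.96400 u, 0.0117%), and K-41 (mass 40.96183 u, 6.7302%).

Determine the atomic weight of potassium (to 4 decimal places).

39.0983 u

The abundance-weighted mean is 0.932581 × 38.96371 + 0.000117 × 39.96400 + 0.067302 × 40.96183
= 36.336816 + 0.004676 + 2.756813 = 39.098305 u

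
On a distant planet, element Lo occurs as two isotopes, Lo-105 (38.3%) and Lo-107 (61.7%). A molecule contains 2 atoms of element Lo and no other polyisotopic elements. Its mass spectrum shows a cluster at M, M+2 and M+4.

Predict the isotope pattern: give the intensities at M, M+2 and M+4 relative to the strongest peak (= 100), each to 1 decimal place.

The 2 Lo atoms are independent, so intensities follow the terms of (0.383 + 0.617)^2.
P(M) = 0.383^2 = 0.146689
P(M+2) = 2 × 0.383^1 × 0.617^1 = 0.472622
P(M+4) = 0.617^2 = 0.380689
The M+2 peak is largest (0.472622); scaling to 100 gives 31.0 : 100.0 : 80.5.

31.0 : 100.0 : 80.5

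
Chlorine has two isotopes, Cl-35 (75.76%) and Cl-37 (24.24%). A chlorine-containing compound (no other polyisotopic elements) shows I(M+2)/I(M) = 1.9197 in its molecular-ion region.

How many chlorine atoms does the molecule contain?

For n independent Cl atoms, I(M+2)/I(M) = n · (abundance Cl-37) / (abundance Cl-35) = n · 0.2424/0.7576.
n = 1.9197 × 0.7576/0.2424 = 6.00 ≈ 6

6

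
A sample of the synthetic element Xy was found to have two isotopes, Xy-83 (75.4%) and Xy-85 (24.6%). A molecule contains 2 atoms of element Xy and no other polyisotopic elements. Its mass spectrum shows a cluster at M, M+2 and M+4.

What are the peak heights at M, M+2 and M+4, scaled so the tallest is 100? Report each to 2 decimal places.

100.00 : 65.25 : 10.64

Expanding (0.754 + 0.246)^2:
P(M) = 0.754^2 = 0.568516
P(M+2) = 2 × 0.754^1 × 0.246^1 = 0.370968
P(M+4) = 0.246^2 = 0.060516
The M peak is largest (0.568516); scaling to 100 gives 100.00 : 65.25 : 10.64.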